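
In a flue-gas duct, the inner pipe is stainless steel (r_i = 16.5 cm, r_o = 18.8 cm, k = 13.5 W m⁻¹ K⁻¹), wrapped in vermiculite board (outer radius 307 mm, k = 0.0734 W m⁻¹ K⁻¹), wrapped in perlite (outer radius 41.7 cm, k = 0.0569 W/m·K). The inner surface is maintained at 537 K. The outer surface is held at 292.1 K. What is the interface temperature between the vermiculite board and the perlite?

Treat each layer as a resistance in series:
  R'_stainless steel = ln(0.188/0.165)/(2πk) = 0.1305/(2π·13.5) = 0.001538 m·K/W
  R'_vermiculite board = ln(0.307/0.188)/(2πk) = 0.4904/(2π·0.0734) = 1.063 m·K/W
  R'_perlite = ln(0.417/0.307)/(2πk) = 0.3062/(2π·0.0569) = 0.8566 m·K/W
ΣR = 0.001538 + 1.063 + 0.8566 = 1.921 m·K/W
Q' = ΔT/ΣR = (537 K − 292.1 K)/1.921 = 127.5 W/m
From the inner boundary to the vermiculite board/perlite interface, ΣR_partial = 1.065 m·K/W.
T_interface = T_in − Q'·ΣR_partial = 537 K − (127.5)(1.065) = 401 K

T = 401 K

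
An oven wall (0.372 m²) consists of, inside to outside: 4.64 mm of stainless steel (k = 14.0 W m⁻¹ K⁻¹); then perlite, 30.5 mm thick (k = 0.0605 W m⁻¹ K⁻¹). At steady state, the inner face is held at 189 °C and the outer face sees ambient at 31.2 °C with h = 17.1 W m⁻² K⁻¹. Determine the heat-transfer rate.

Q = 104 W

Resistance network (inner→outer):
  R_stainless steel = L/(kA) = 0.00464/(14.0·0.372) = 8.909×10^-4 K/W
  R_perlite = L/(kA) = 0.0305/(0.0605·0.372) = 1.355 K/W
  R_conv,out = 1/(hA) = 1/(17.1·0.372) = 0.1572 K/W
ΣR = 8.909×10^-4 + 1.355 + 0.1572 = 1.513 K/W
Q = ΔT/ΣR = (189 °C − 31.2 °C)/1.513 = 104 W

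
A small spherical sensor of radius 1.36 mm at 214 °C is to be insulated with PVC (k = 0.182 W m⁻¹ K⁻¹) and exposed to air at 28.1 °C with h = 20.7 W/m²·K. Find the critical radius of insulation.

For a sphere, r_cr = 2k_ins/h = 2·0.182/20.7 = 0.0176 m = 1.76 cm

r_cr = 1.76 cm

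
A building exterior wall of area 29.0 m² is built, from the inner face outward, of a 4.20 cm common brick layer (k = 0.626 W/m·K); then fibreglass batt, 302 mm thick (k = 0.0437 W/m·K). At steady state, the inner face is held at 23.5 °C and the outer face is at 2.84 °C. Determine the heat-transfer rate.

Q = 85.9 W

Series thermal resistances, inner to outer:
  R_common brick = L/(kA) = 0.0420/(0.626·29.0) = 0.002314 K/W
  R_fibreglass batt = L/(kA) = 0.302/(0.0437·29.0) = 0.2383 K/W
ΣR = 0.002314 + 0.2383 = 0.2406 K/W
Q = ΔT/ΣR = (23.5 °C − 2.84 °C)/0.2406 = 85.9 W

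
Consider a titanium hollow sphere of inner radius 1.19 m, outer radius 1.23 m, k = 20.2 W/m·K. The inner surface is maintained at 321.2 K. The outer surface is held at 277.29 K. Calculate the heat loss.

Q = 4πk·ΔT/(1/r₁ − 1/r₂) = 4π × 20.2 × 43.91 / (1/1.19 − 1/1.23) = 4.08×10^5 W

Q = 408 kW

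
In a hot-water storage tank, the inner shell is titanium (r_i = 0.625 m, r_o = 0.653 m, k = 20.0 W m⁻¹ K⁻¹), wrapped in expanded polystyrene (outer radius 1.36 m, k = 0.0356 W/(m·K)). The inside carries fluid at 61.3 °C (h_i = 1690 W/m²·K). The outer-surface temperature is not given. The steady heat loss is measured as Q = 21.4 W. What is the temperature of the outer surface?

Series resistances:
  R_conv,in = 1/(4πr²h) = 1/(4π·0.625²·1690) = 1.205×10^-4 K/W
  R_titanium = (1/0.625 − 1/0.653)/(4πk) = 0.06861/(4π·20.0) = 2.730×10^-4 K/W
  R_expanded polystyrene = (1/0.653 − 1/1.36)/(4πk) = 0.7961/(4π·0.0356) = 1.780 K/W
ΣR = 1.780 K/W
ΔT = Q·ΣR = 21.4 × 1.780 = 38.09 K
Heat flows outward, so T_out = T_in − ΔT = 61.3 − 38.09 = 23.2 °C

T_out = 23.2 °C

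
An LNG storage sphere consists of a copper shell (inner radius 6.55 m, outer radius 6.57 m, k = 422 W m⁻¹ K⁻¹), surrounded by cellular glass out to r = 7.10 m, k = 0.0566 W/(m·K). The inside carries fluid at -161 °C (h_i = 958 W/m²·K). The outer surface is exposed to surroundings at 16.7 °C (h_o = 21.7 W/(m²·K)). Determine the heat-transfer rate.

Q = 11.1 kW

Resistance network (inner→outer):
  R_conv,in = 1/(4πr²h) = 1/(4π·6.55²·958) = 1.936×10^-6 K/W
  R_copper = (1/6.55 − 1/6.57)/(4πk) = 4.648×10^-4/(4π·422) = 8.764×10^-8 K/W
  R_cellular glass = (1/6.57 − 1/7.10)/(4πk) = 0.01136/(4π·0.0566) = 0.01597 K/W
  R_conv,out = 1/(4πr²h) = 1/(4π·7.10²·21.7) = 7.275×10^-5 K/W
ΣR = 1.936×10^-6 + 8.764×10^-8 + 0.01597 + 7.275×10^-5 = 0.01604 K/W
Q = ΔT/ΣR = (-161 °C − 16.7 °C)/0.01604 = -11100 W
(Negative Q ⇒ heat flows inward; heat gain = 11100 W.)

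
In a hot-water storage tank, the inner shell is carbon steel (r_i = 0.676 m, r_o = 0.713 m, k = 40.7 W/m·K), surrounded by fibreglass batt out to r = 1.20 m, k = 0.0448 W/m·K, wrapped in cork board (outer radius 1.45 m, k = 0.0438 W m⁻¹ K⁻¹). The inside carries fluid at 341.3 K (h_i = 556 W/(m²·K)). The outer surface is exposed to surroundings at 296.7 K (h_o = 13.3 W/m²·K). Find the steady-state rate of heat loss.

Resistance network (inner→outer):
  R_conv,in = 1/(4πr²h) = 1/(4π·0.676²·556) = 3.132×10^-4 K/W
  R_carbon steel = (1/0.676 − 1/0.713)/(4πk) = 0.07677/(4π·40.7) = 1.501×10^-4 K/W
  R_fibreglass batt = (1/0.713 − 1/1.20)/(4πk) = 0.5692/(4π·0.0448) = 1.011 K/W
  R_cork board = (1/1.20 − 1/1.45)/(4πk) = 0.1437/(4π·0.0438) = 0.2610 K/W
  R_conv,out = 1/(4πr²h) = 1/(4π·1.45²·13.3) = 0.002846 K/W
ΣR = 3.132×10^-4 + 1.501×10^-4 + 1.011 + 0.2610 + 0.002846 = 1.275 K/W
Q = ΔT/ΣR = (341.3 K − 296.7 K)/1.275 = 35.0 W

Q = 35.0 W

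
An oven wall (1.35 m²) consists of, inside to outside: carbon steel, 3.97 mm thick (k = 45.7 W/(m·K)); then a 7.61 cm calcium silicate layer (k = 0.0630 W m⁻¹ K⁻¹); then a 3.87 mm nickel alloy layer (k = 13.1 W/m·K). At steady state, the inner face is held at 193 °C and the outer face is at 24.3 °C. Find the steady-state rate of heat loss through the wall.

Resistance network (inner→outer):
  R_carbon steel = L/(kA) = 0.00397/(45.7·1.35) = 6.435×10^-5 K/W
  R_calcium silicate = L/(kA) = 0.0761/(0.0630·1.35) = 0.8948 K/W
  R_nickel alloy = L/(kA) = 0.00387/(13.1·1.35) = 2.188×10^-4 K/W
ΣR = 6.435×10^-5 + 0.8948 + 2.188×10^-4 = 0.8951 K/W
Q = ΔT/ΣR = (193 °C − 24.3 °C)/0.8951 = 188 W

Q = 188 W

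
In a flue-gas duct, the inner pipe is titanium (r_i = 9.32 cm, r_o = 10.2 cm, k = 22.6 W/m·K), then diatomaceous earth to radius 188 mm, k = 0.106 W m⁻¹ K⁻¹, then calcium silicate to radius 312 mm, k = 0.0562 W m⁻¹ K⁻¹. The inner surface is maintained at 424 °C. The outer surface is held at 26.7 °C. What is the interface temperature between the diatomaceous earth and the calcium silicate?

Treat each layer as a resistance in series:
  R'_titanium = ln(0.102/0.0932)/(2πk) = 0.09023/(2π·22.6) = 6.354×10^-4 m·K/W
  R'_diatomaceous earth = ln(0.188/0.102)/(2πk) = 0.6115/(2π·0.106) = 0.9181 m·K/W
  R'_calcium silicate = ln(0.312/0.188)/(2πk) = 0.5066/(2π·0.0562) = 1.435 m·K/W
ΣR = 6.354×10^-4 + 0.9181 + 1.435 = 2.354 m·K/W
Q' = ΔT/ΣR = (424 °C − 26.7 °C)/2.354 = 168.8 W/m
From the inner boundary to the diatomaceous earth/calcium silicate interface, ΣR_partial = 0.9187 m·K/W.
T_interface = T_in − Q'·ΣR_partial = 424 °C − (168.8)(0.9187) = 269 °C

T = 269 °C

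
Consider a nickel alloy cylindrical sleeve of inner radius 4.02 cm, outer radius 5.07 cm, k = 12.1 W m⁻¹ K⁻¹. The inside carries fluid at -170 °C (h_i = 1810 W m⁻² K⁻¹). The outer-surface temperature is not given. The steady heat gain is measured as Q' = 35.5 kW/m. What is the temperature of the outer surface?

Series resistances:
  R'_conv,in = 1/(2πr h) = 1/(2π·0.0402·1810) = 0.002187 m·K/W
  R'_nickel alloy = ln(0.0507/0.0402)/(2πk) = 0.2321/(2π·12.1) = 0.003052 m·K/W
ΣR = 0.005240 m·K/W
ΔT = Q'·ΣR = 35500 × 0.005240 = 186.0 K
Heat flows inward, so T_out = T_in + ΔT = -170 + 186.0 = 16.0 °C

T_out = 16.0 °C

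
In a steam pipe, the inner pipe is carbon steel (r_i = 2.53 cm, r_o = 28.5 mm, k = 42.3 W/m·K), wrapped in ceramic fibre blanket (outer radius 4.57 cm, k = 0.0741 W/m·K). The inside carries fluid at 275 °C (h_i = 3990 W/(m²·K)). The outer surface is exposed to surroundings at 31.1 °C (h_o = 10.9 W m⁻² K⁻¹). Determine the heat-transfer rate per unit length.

Series thermal resistances, inner to outer:
  R'_conv,in = 1/(2πr h) = 1/(2π·0.0253·3990) = 0.001577 m·K/W
  R'_carbon steel = ln(0.0285/0.0253)/(2πk) = 0.1191/(2π·42.3) = 4.481×10^-4 m·K/W
  R'_ceramic fibre blanket = ln(0.0457/0.0285)/(2πk) = 0.4722/(2π·0.0741) = 1.014 m·K/W
  R'_conv,out = 1/(2πr h) = 1/(2π·0.0457·10.9) = 0.3195 m·K/W
ΣR = 0.001577 + 4.481×10^-4 + 1.014 + 0.3195 = 1.336 m·K/W
Q' = ΔT/ΣR = (275 °C − 31.1 °C)/1.336 = 183 W/m

Q' = 183 W/m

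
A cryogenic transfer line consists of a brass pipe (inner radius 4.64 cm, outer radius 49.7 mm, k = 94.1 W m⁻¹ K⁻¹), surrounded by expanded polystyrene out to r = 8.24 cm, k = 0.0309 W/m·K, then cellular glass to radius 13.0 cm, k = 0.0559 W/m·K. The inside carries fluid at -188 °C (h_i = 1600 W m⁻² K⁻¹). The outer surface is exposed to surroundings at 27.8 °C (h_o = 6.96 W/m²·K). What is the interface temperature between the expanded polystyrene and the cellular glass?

T = -50.2 °C

Treat each layer as a resistance in series:
  R'_conv,in = 1/(2πr h) = 1/(2π·0.0464·1600) = 0.002144 m·K/W
  R'_brass = ln(0.0497/0.0464)/(2πk) = 0.06871/(2π·94.1) = 1.162×10^-4 m·K/W
  R'_expanded polystyrene = ln(0.0824/0.0497)/(2πk) = 0.5056/(2π·0.0309) = 2.604 m·K/W
  R'_cellular glass = ln(0.130/0.0824)/(2πk) = 0.4559/(2π·0.0559) = 1.298 m·K/W
  R'_conv,out = 1/(2πr h) = 1/(2π·0.130·6.96) = 0.1759 m·K/W
ΣR = 0.002144 + 1.162×10^-4 + 2.604 + 1.298 + 0.1759 = 4.080 m·K/W
Q' = ΔT/ΣR = (-188 °C − 27.8 °C)/4.080 = -52.89 W/m
From the inner boundary to the expanded polystyrene/cellular glass interface, ΣR_partial = 2.606 m·K/W.
T_interface = T_in − Q'·ΣR_partial = -188 °C − (-52.89)(2.606) = -50.2 °C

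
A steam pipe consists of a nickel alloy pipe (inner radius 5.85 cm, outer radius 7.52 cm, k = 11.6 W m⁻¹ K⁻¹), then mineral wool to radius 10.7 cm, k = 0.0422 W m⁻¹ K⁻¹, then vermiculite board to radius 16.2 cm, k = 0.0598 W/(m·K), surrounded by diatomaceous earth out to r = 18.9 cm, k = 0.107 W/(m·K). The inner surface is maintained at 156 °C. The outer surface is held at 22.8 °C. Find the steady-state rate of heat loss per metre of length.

Treat each layer as a resistance in series:
  R'_nickel alloy = ln(0.0752/0.0585)/(2πk) = 0.2511/(2π·11.6) = 0.003445 m·K/W
  R'_mineral wool = ln(0.107/0.0752)/(2πk) = 0.3527/(2π·0.0422) = 1.330 m·K/W
  R'_vermiculite board = ln(0.162/0.107)/(2πk) = 0.4148/(2π·0.0598) = 1.104 m·K/W
  R'_diatomaceous earth = ln(0.189/0.162)/(2πk) = 0.1542/(2π·0.107) = 0.2293 m·K/W
ΣR = 0.003445 + 1.330 + 1.104 + 0.2293 = 2.667 m·K/W
Q' = ΔT/ΣR = (156 °C − 22.8 °C)/2.667 = 49.9 W/m

Q' = 49.9 W/m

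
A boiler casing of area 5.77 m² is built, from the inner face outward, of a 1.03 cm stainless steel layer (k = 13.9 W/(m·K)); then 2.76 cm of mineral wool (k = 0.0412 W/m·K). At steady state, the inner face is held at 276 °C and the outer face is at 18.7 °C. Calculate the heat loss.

Resistance network (inner→outer):
  R_stainless steel = L/(kA) = 0.0103/(13.9·5.77) = 1.284×10^-4 K/W
  R_mineral wool = L/(kA) = 0.0276/(0.0412·5.77) = 0.1161 K/W
ΣR = 1.284×10^-4 + 0.1161 = 0.1162 K/W
Q = ΔT/ΣR = (276 °C − 18.7 °C)/0.1162 = 2210 W

Q = 2.21 kW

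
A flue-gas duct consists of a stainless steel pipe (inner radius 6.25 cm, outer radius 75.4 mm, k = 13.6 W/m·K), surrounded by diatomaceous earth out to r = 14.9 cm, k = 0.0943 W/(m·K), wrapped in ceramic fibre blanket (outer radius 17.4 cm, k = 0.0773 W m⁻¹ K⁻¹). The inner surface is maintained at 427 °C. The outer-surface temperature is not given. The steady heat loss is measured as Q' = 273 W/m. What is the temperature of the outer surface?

T_out = 25.4 °C

Sum the resistances:
  R'_stainless steel = ln(0.0754/0.0625)/(2πk) = 0.1876/(2π·13.6) = 0.002196 m·K/W
  R'_diatomaceous earth = ln(0.149/0.0754)/(2πk) = 0.6811/(2π·0.0943) = 1.150 m·K/W
  R'_ceramic fibre blanket = ln(0.174/0.149)/(2πk) = 0.1551/(2π·0.0773) = 0.3194 m·K/W
ΣR = 1.471 m·K/W
ΔT = Q'·ΣR = 273 × 1.471 = 401.6 K
Heat flows outward, so T_out = T_in − ΔT = 427 − 401.6 = 25.4 °C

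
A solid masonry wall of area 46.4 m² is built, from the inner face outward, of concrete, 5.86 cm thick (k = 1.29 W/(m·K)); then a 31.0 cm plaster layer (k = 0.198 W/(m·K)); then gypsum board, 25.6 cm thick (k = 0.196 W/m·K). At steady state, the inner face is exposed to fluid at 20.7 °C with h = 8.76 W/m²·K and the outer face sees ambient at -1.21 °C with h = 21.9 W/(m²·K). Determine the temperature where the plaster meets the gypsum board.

Series thermal resistances, inner to outer:
  R_conv,in = 1/(hA) = 1/(8.76·46.4) = 0.002460 K/W
  R_concrete = L/(kA) = 0.0586/(1.29·46.4) = 9.790×10^-4 K/W
  R_plaster = L/(kA) = 0.310/(0.198·46.4) = 0.03374 K/W
  R_gypsum board = L/(kA) = 0.256/(0.196·46.4) = 0.02815 K/W
  R_conv,out = 1/(hA) = 1/(21.9·46.4) = 9.841×10^-4 K/W
ΣR = 0.002460 + 9.790×10^-4 + 0.03374 + 0.02815 + 9.841×10^-4 = 0.06631 K/W
Q = ΔT/ΣR = (20.7 °C − -1.21 °C)/0.06631 = 330.4 W
From the inner boundary to the plaster/gypsum board interface, ΣR_partial = 0.03718 K/W.
T_interface = T_in − Q·ΣR_partial = 20.7 °C − (330.4)(0.03718) = 8.42 °C

T = 8.42 °C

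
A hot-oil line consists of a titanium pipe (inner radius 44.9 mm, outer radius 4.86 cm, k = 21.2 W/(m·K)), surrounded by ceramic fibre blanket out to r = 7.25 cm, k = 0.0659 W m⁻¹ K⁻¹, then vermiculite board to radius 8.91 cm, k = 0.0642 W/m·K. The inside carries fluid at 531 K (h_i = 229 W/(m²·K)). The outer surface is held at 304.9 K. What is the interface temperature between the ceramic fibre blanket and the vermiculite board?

T = 382 K

Treat each layer as a resistance in series:
  R'_conv,in = 1/(2πr h) = 1/(2π·0.0449·229) = 0.01548 m·K/W
  R'_titanium = ln(0.0486/0.0449)/(2πk) = 0.07919/(2π·21.2) = 5.945×10^-4 m·K/W
  R'_ceramic fibre blanket = ln(0.0725/0.0486)/(2πk) = 0.4000/(2π·0.0659) = 0.9659 m·K/W
  R'_vermiculite board = ln(0.0891/0.0725)/(2πk) = 0.2062/(2π·0.0642) = 0.5111 m·K/W
ΣR = 0.01548 + 5.945×10^-4 + 0.9659 + 0.5111 = 1.493 m·K/W
Q' = ΔT/ΣR = (531 K − 304.9 K)/1.493 = 151.4 W/m
From the inner boundary to the ceramic fibre blanket/vermiculite board interface, ΣR_partial = 0.9820 m·K/W.
T_interface = T_in − Q'·ΣR_partial = 531 K − (151.4)(0.9820) = 382 K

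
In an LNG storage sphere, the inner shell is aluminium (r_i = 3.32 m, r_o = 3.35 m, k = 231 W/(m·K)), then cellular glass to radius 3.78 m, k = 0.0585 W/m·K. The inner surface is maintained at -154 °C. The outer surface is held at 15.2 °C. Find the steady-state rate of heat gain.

Q = 3.66 kW

Series thermal resistances, inner to outer:
  R_aluminium = (1/3.32 − 1/3.35)/(4πk) = 0.002697/(4π·231) = 9.292×10^-7 K/W
  R_cellular glass = (1/3.35 − 1/3.78)/(4πk) = 0.03396/(4π·0.0585) = 0.04619 K/W
ΣR = 9.292×10^-7 + 0.04619 = 0.04619 K/W
Q = ΔT/ΣR = (-154 °C − 15.2 °C)/0.04619 = -3660 W
(Negative Q ⇒ heat flows inward; heat gain = 3660 W.)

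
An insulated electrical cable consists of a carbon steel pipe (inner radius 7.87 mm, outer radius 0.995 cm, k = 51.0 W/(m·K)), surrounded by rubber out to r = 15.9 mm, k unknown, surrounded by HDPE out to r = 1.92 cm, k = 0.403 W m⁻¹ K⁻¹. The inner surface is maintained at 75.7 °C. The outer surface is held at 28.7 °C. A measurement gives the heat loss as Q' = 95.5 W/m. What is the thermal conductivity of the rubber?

ΣR = ΔT/Q' = |75.7 − 28.7|/95.5 = 0.4921 m·K/W
Known resistances:
  R'_carbon steel = ln(0.00995/0.00787)/(2πk) = 0.2345/(2π·51.0) = 7.318×10^-4 m·K/W
  R'_HDPE = ln(0.0192/0.0159)/(2πk) = 0.1886/(2π·0.403) = 0.07448 m·K/W
R_rubber = ΣR − ΣR_known = 0.4921 − 0.07521 = 0.4169 m·K/W
ln(r₂/r₁)/(2πk) = 0.4169 ⇒ k = 0.4687/(2π·0.4169) = 0.179 W/m·K

k = 0.179 W/m·K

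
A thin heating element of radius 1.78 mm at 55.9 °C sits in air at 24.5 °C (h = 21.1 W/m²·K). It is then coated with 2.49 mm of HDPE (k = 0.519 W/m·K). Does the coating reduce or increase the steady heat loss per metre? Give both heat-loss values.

increases: 7.41 → 15.4 W/m

Critical radius for a cylinder: r_cr = k/h = 0.0246 m = 2.46 cm.
Outer radius after coating: r₂ = 0.00178 + 0.00249 = 0.00427 m.
Since r₁ < r_cr and r₂ ≤ r_cr, the coating moves toward the maximum at r_cr — heat loss rises.
Bare: R = 1/(2πr₁h) = 4.238 m·K/W; Q = 31.4/4.238 = 7.41 W/m.
Coated: R = R_cond + R_conv = 2.035 m·K/W; Q = 31.4/2.035 = 15.4 W/m.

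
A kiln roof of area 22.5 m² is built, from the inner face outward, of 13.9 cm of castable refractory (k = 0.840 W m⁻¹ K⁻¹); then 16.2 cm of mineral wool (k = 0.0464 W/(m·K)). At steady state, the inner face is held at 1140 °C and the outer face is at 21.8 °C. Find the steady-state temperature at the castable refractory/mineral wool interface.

Resistance network (inner→outer):
  R_castable refractory = L/(kA) = 0.139/(0.840·22.5) = 0.007354 K/W
  R_mineral wool = L/(kA) = 0.162/(0.0464·22.5) = 0.1552 K/W
ΣR = 0.007354 + 0.1552 = 0.1626 K/W
Q = ΔT/ΣR = (1140 °C − 21.8 °C)/0.1626 = 6877 W
From the inner boundary to the castable refractory/mineral wool interface, ΣR_partial = 0.007354 K/W.
T_interface = T_in − Q·ΣR_partial = 1140 °C − (6877)(0.007354) = 1089 °C

T = 1089 °C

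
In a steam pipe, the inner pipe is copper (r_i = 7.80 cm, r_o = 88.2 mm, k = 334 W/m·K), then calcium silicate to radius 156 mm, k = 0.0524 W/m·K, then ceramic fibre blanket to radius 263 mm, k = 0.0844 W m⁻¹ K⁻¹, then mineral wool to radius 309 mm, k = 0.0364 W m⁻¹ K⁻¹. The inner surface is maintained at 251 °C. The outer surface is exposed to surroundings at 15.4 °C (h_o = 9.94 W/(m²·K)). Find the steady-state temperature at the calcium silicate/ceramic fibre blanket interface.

T = 134 °C

Treat each layer as a resistance in series:
  R'_copper = ln(0.0882/0.0780)/(2πk) = 0.1229/(2π·334) = 5.856×10^-5 m·K/W
  R'_calcium silicate = ln(0.156/0.0882)/(2πk) = 0.5702/(2π·0.0524) = 1.732 m·K/W
  R'_ceramic fibre blanket = ln(0.263/0.156)/(2πk) = 0.5223/(2π·0.0844) = 0.9849 m·K/W
  R'_mineral wool = ln(0.309/0.263)/(2πk) = 0.1612/(2π·0.0364) = 0.7048 m·K/W
  R'_conv,out = 1/(2πr h) = 1/(2π·0.309·9.94) = 0.05182 m·K/W
ΣR = 5.856×10^-5 + 1.732 + 0.9849 + 0.7048 + 0.05182 = 3.474 m·K/W
Q' = ΔT/ΣR = (251 °C − 15.4 °C)/3.474 = 67.82 W/m
From the inner boundary to the calcium silicate/ceramic fibre blanket interface, ΣR_partial = 1.732 m·K/W.
T_interface = T_in − Q'·ΣR_partial = 251 °C − (67.82)(1.732) = 134 °C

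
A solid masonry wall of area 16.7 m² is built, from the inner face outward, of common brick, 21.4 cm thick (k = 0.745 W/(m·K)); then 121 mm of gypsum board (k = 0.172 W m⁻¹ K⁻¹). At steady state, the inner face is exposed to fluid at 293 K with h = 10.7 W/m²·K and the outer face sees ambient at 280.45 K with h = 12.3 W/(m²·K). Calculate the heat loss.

Q = 180 W

Series thermal resistances, inner to outer:
  R_conv,in = 1/(hA) = 1/(10.7·16.7) = 0.005596 K/W
  R_common brick = L/(kA) = 0.214/(0.745·16.7) = 0.01720 K/W
  R_gypsum board = L/(kA) = 0.121/(0.172·16.7) = 0.04213 K/W
  R_conv,out = 1/(hA) = 1/(12.3·16.7) = 0.004868 K/W
ΣR = 0.005596 + 0.01720 + 0.04213 + 0.004868 = 0.06979 K/W
Q = ΔT/ΣR = (293 K − 280.45 K)/0.06979 = 180 W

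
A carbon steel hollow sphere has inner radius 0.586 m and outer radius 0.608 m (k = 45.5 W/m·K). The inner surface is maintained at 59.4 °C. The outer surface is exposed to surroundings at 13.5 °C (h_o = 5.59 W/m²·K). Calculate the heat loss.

Q = 1190 W

Treat each layer as a resistance in series:
  R_carbon steel = (1/0.586 − 1/0.608)/(4πk) = 0.06175/(4π·45.5) = 1.080×10^-4 K/W
  R_conv,out = 1/(4πr²h) = 1/(4π·0.608²·5.59) = 0.03851 K/W
ΣR = 1.080×10^-4 + 0.03851 = 0.03862 K/W
Q = ΔT/ΣR = (59.4 °C − 13.5 °C)/0.03862 = 1190 W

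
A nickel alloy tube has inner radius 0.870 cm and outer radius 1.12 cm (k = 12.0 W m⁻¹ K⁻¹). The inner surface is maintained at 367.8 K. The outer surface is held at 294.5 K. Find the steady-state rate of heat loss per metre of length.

Q' = 21.9 kW/m

Q' = 2πk·ΔT/ln(r₂/r₁) = 2π × 12.0 × 73.3 / ln(0.0112/0.00870) = 21900 W/m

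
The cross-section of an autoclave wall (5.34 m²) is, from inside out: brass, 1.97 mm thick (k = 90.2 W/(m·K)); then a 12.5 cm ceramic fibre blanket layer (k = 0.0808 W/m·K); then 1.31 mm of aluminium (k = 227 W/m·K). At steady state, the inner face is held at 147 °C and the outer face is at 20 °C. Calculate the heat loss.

Resistance network (inner→outer):
  R_brass = L/(kA) = 0.00197/(90.2·5.34) = 4.090×10^-6 K/W
  R_ceramic fibre blanket = L/(kA) = 0.125/(0.0808·5.34) = 0.2897 K/W
  R_aluminium = L/(kA) = 0.00131/(227·5.34) = 1.081×10^-6 K/W
ΣR = 4.090×10^-6 + 0.2897 + 1.081×10^-6 = 0.2897 K/W
Q = ΔT/ΣR = (147 °C − 20 °C)/0.2897 = 438 W

Q = 438 W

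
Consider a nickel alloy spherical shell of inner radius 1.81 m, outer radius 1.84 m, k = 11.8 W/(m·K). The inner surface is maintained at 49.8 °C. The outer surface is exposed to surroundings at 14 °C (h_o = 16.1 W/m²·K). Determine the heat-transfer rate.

Resistance network (inner→outer):
  R_nickel alloy = (1/1.81 − 1/1.84)/(4πk) = 0.009008/(4π·11.8) = 6.075×10^-5 K/W
  R_conv,out = 1/(4πr²h) = 1/(4π·1.84²·16.1) = 0.001460 K/W
ΣR = 6.075×10^-5 + 0.001460 = 0.001521 K/W
Q = ΔT/ΣR = (49.8 °C − 14 °C)/0.001521 = 23500 W

Q = 23.5 kW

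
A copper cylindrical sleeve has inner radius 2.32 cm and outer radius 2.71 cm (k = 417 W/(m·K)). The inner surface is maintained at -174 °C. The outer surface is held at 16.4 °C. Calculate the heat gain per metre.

Q' = 2πk·ΔT/ln(r₂/r₁) = 2π × 417 × 190.4 / ln(0.0271/0.0232) = 3.21×10^6 W/m

Q' = 3210 kW/m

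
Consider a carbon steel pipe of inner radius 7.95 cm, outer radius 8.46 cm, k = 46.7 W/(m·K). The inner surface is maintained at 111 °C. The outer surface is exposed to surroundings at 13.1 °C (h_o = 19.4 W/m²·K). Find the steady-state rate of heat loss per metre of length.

Resistance network (inner→outer):
  R'_carbon steel = ln(0.0846/0.0795)/(2πk) = 0.06218/(2π·46.7) = 2.119×10^-4 m·K/W
  R'_conv,out = 1/(2πr h) = 1/(2π·0.0846·19.4) = 0.09697 m·K/W
ΣR = 2.119×10^-4 + 0.09697 = 0.09718 m·K/W
Q' = ΔT/ΣR = (111 °C − 13.1 °C)/0.09718 = 1010 W/m

Q' = 1010 W/m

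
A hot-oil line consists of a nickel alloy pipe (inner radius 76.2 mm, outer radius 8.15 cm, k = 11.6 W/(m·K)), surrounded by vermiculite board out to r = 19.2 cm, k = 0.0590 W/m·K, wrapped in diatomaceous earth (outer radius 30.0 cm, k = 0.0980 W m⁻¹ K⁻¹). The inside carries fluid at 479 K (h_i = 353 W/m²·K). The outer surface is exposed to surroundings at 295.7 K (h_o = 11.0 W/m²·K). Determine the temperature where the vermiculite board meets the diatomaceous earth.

Resistance network (inner→outer):
  R'_conv,in = 1/(2πr h) = 1/(2π·0.0762·353) = 0.005917 m·K/W
  R'_nickel alloy = ln(0.0815/0.0762)/(2πk) = 0.06724/(2π·11.6) = 9.226×10^-4 m·K/W
  R'_vermiculite board = ln(0.192/0.0815)/(2πk) = 0.8569/(2π·0.0590) = 2.312 m·K/W
  R'_diatomaceous earth = ln(0.300/0.192)/(2πk) = 0.4463/(2π·0.0980) = 0.7248 m·K/W
  R'_conv,out = 1/(2πr h) = 1/(2π·0.300·11.0) = 0.04823 m·K/W
ΣR = 0.005917 + 9.226×10^-4 + 2.312 + 0.7248 + 0.04823 = 3.092 m·K/W
Q' = ΔT/ΣR = (479 K − 295.7 K)/3.092 = 59.28 W/m
From the inner boundary to the vermiculite board/diatomaceous earth interface, ΣR_partial = 2.319 m·K/W.
T_interface = T_in − Q'·ΣR_partial = 479 K − (59.28)(2.319) = 341.5 K

T = 341.5 K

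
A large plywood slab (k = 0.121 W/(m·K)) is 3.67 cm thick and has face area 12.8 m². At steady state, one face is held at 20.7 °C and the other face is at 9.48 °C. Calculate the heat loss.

Q = kA·ΔT/L = 0.121 × 12.8 × |20.7 °C − 9.48 °C| / 0.0367 = 474 W

Q = 474 W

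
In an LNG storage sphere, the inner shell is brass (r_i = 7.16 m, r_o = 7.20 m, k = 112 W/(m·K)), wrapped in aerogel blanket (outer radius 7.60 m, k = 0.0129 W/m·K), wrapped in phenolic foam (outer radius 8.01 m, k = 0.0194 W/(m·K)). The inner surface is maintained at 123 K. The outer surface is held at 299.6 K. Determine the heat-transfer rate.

Q = 2430 W

Series thermal resistances, inner to outer:
  R_brass = (1/7.16 − 1/7.20)/(4πk) = 7.759×10^-4/(4π·112) = 5.513×10^-7 K/W
  R_aerogel blanket = (1/7.20 − 1/7.60)/(4πk) = 0.007310/(4π·0.0129) = 0.04509 K/W
  R_phenolic foam = (1/7.60 − 1/8.01)/(4πk) = 0.006735/(4π·0.0194) = 0.02763 K/W
ΣR = 5.513×10^-7 + 0.04509 + 0.02763 = 0.07272 K/W
Q = ΔT/ΣR = (123 K − 299.6 K)/0.07272 = -2430 W
(Negative Q ⇒ heat flows inward; heat gain = 2430 W.)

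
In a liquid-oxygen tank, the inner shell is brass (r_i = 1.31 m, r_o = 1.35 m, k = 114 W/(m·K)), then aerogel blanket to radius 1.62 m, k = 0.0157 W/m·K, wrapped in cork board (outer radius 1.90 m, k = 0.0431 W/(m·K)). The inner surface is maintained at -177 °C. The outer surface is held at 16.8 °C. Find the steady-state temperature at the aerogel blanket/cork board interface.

T = -24.2 °C

Resistance network (inner→outer):
  R_brass = (1/1.31 − 1/1.35)/(4πk) = 0.02262/(4π·114) = 1.579×10^-5 K/W
  R_aerogel blanket = (1/1.35 − 1/1.62)/(4πk) = 0.1235/(4π·0.0157) = 0.6258 K/W
  R_cork board = (1/1.62 − 1/1.90)/(4πk) = 0.09097/(4π·0.0431) = 0.1680 K/W
ΣR = 1.579×10^-5 + 0.6258 + 0.1680 = 0.7938 K/W
Q = ΔT/ΣR = (-177 °C − 16.8 °C)/0.7938 = -244.1 W
From the inner boundary to the aerogel blanket/cork board interface, ΣR_partial = 0.6258 K/W.
T_interface = T_in − Q·ΣR_partial = -177 °C − (-244.1)(0.6258) = -24.2 °C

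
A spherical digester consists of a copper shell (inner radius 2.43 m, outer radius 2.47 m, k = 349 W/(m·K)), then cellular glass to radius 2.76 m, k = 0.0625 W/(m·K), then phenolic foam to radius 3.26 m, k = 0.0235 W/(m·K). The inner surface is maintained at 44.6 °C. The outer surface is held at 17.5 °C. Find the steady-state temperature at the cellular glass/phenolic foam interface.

T = 38.5 °C

Series thermal resistances, inner to outer:
  R_copper = (1/2.43 − 1/2.47)/(4πk) = 0.006664/(4π·349) = 1.520×10^-6 K/W
  R_cellular glass = (1/2.47 − 1/2.76)/(4πk) = 0.04254/(4π·0.0625) = 0.05416 K/W
  R_phenolic foam = (1/2.76 − 1/3.26)/(4πk) = 0.05557/(4π·0.0235) = 0.1882 K/W
ΣR = 1.520×10^-6 + 0.05416 + 0.1882 = 0.2424 K/W
Q = ΔT/ΣR = (44.6 °C − 17.5 °C)/0.2424 = 111.8 W
From the inner boundary to the cellular glass/phenolic foam interface, ΣR_partial = 0.05416 K/W.
T_interface = T_in − Q·ΣR_partial = 44.6 °C − (111.8)(0.05416) = 38.5 °C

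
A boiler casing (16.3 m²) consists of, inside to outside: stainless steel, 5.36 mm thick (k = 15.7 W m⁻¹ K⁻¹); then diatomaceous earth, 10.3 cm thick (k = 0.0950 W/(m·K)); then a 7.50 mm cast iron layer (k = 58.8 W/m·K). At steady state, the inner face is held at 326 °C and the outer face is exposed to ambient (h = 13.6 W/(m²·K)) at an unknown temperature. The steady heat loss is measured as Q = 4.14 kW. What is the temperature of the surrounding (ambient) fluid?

Sum the resistances:
  R_stainless steel = L/(kA) = 0.00536/(15.7·16.3) = 2.094×10^-5 K/W
  R_diatomaceous earth = L/(kA) = 0.103/(0.0950·16.3) = 0.06652 K/W
  R_cast iron = L/(kA) = 0.00750/(58.8·16.3) = 7.825×10^-6 K/W
  R_conv,out = 1/(hA) = 1/(13.6·16.3) = 0.004511 K/W
ΣR = 0.07106 K/W
ΔT = Q·ΣR = 4140 × 0.07106 = 294.2 K
Heat flows outward, so T_out = T_in − ΔT = 326 − 294.2 = 31.8 °C

T_out = 31.8 °C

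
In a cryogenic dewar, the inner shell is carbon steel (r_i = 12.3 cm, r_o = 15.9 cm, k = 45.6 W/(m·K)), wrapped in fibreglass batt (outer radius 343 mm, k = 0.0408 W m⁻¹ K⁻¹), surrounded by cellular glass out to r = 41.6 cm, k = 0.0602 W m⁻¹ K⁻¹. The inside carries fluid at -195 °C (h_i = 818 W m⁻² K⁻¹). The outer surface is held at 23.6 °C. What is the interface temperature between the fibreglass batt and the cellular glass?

Series thermal resistances, inner to outer:
  R_conv,in = 1/(4πr²h) = 1/(4π·0.123²·818) = 0.006430 K/W
  R_carbon steel = (1/0.123 − 1/0.159)/(4πk) = 1.841/(4π·45.6) = 0.003212 K/W
  R_fibreglass batt = (1/0.159 − 1/0.343)/(4πk) = 3.374/(4π·0.0408) = 6.580 K/W
  R_cellular glass = (1/0.343 − 1/0.416)/(4πk) = 0.5116/(4π·0.0602) = 0.6763 K/W
ΣR = 0.006430 + 0.003212 + 6.580 + 0.6763 = 7.266 K/W
Q = ΔT/ΣR = (-195 °C − 23.6 °C)/7.266 = -30.09 W
From the inner boundary to the fibreglass batt/cellular glass interface, ΣR_partial = 6.590 K/W.
T_interface = T_in − Q·ΣR_partial = -195 °C − (-30.09)(6.590) = 3.3 °C

T = 3.3 °C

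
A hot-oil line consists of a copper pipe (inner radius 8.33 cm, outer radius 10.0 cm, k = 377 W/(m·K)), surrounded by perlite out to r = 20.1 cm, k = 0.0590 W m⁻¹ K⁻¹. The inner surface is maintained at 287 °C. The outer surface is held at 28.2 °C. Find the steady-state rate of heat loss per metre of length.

Series thermal resistances, inner to outer:
  R'_copper = ln(0.100/0.0833)/(2πk) = 0.1827/(2π·377) = 7.714×10^-5 m·K/W
  R'_perlite = ln(0.201/0.100)/(2πk) = 0.6981/(2π·0.0590) = 1.883 m·K/W
ΣR = 7.714×10^-5 + 1.883 = 1.883 m·K/W
Q' = ΔT/ΣR = (287 °C − 28.2 °C)/1.883 = 137 W/m

Q' = 137 W/m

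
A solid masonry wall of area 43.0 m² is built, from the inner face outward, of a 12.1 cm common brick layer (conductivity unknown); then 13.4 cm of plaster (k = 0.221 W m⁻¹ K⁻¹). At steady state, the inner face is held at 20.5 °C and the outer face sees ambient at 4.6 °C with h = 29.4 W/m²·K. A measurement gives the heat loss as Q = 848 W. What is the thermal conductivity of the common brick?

ΣR = ΔT/Q = |20.5 − 4.6|/848 = 0.01875 K/W
Known resistances:
  R_plaster = L/(kA) = 0.134/(0.221·43.0) = 0.01410 K/W
  R_conv,out = 1/(hA) = 1/(29.4·43.0) = 7.910×10^-4 K/W
R_common brick = ΣR − ΣR_known = 0.01875 − 0.01489 = 0.003860 K/W
L/(kA) = 0.003860 ⇒ k = 0.121/(0.003860·43.0) = 0.729 W/m·K

k = 0.729 W/m·K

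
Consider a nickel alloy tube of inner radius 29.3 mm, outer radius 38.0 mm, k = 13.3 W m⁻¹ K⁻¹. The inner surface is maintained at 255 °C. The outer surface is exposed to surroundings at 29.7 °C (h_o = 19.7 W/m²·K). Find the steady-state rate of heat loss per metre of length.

Series thermal resistances, inner to outer:
  R'_nickel alloy = ln(0.0380/0.0293)/(2πk) = 0.2600/(2π·13.3) = 0.003111 m·K/W
  R'_conv,out = 1/(2πr h) = 1/(2π·0.0380·19.7) = 0.2126 m·K/W
ΣR = 0.003111 + 0.2126 = 0.2157 m·K/W
Q' = ΔT/ΣR = (255 °C − 29.7 °C)/0.2157 = 1040 W/m

Q' = 1040 W/m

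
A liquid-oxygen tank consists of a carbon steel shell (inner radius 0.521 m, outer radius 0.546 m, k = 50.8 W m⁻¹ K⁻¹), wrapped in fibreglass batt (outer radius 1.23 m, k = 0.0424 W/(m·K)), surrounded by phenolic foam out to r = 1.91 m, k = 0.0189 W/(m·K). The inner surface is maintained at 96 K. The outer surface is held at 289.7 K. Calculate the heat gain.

Q = 61.9 W

Treat each layer as a resistance in series:
  R_carbon steel = (1/0.521 − 1/0.546)/(4πk) = 0.08788/(4π·50.8) = 1.377×10^-4 K/W
  R_fibreglass batt = (1/0.546 − 1/1.23)/(4πk) = 1.018/(4π·0.0424) = 1.912 K/W
  R_phenolic foam = (1/1.23 − 1/1.91)/(4πk) = 0.2894/(4π·0.0189) = 1.219 K/W
ΣR = 1.377×10^-4 + 1.912 + 1.219 = 3.131 K/W
Q = ΔT/ΣR = (96 K − 289.7 K)/3.131 = -61.9 W
(Negative Q ⇒ heat flows inward; heat gain = 61.9 W.)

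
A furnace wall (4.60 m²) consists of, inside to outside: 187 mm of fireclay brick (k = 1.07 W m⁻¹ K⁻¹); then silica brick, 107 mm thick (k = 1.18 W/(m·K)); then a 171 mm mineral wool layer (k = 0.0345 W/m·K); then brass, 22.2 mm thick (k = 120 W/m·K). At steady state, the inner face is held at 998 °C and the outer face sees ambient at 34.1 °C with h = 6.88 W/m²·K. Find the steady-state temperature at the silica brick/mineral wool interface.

T = 950 °C

Treat each layer as a resistance in series:
  R_fireclay brick = L/(kA) = 0.187/(1.07·4.60) = 0.03799 K/W
  R_silica brick = L/(kA) = 0.107/(1.18·4.60) = 0.01971 K/W
  R_mineral wool = L/(kA) = 0.171/(0.0345·4.60) = 1.078 K/W
  R_brass = L/(kA) = 0.0222/(120·4.60) = 4.022×10^-5 K/W
  R_conv,out = 1/(hA) = 1/(6.88·4.60) = 0.03160 K/W
ΣR = 0.03799 + 0.01971 + 1.078 + 4.022×10^-5 + 0.03160 = 1.167 K/W
Q = ΔT/ΣR = (998 °C − 34.1 °C)/1.167 = 826.0 W
From the inner boundary to the silica brick/mineral wool interface, ΣR_partial = 0.05770 K/W.
T_interface = T_in − Q·ΣR_partial = 998 °C − (826.0)(0.05770) = 950 °C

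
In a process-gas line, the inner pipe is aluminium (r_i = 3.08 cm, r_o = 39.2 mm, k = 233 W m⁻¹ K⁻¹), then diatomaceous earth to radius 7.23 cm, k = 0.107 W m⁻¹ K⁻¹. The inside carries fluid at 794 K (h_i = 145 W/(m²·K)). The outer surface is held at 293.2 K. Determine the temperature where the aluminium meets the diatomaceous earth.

Treat each layer as a resistance in series:
  R'_conv,in = 1/(2πr h) = 1/(2π·0.0308·145) = 0.03564 m·K/W
  R'_aluminium = ln(0.0392/0.0308)/(2πk) = 0.2412/(2π·233) = 1.647×10^-4 m·K/W
  R'_diatomaceous earth = ln(0.0723/0.0392)/(2πk) = 0.6121/(2π·0.107) = 0.9105 m·K/W
ΣR = 0.03564 + 1.647×10^-4 + 0.9105 = 0.9463 m·K/W
Q' = ΔT/ΣR = (794 K − 293.2 K)/0.9463 = 529.2 W/m
From the inner boundary to the aluminium/diatomaceous earth interface, ΣR_partial = 0.03580 m·K/W.
T_interface = T_in − Q'·ΣR_partial = 794 K − (529.2)(0.03580) = 775 K

T = 775 K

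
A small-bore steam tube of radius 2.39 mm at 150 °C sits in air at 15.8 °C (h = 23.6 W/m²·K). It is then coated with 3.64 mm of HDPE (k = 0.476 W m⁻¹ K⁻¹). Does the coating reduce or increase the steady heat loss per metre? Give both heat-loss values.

increases: 47.6 → 94.0 W/m

Critical radius for a cylinder: r_cr = k/h = 0.0202 m = 2.02 cm.
Outer radius after coating: r₂ = 0.00239 + 0.00364 = 0.00603 m.
Since r₁ < r_cr and r₂ ≤ r_cr, the coating moves toward the maximum at r_cr — heat loss rises.
Bare: R = 1/(2πr₁h) = 2.822 m·K/W; Q = 134.2/2.822 = 47.6 W/m.
Coated: R = R_cond + R_conv = 1.428 m·K/W; Q = 134.2/1.428 = 94.0 W/m.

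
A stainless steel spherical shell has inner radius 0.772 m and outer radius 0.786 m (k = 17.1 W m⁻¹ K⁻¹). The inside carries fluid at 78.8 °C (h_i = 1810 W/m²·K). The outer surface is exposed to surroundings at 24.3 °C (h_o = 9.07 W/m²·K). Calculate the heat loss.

Series thermal resistances, inner to outer:
  R_conv,in = 1/(4πr²h) = 1/(4π·0.772²·1810) = 7.377×10^-5 K/W
  R_stainless steel = (1/0.772 − 1/0.786)/(4πk) = 0.02307/(4π·17.1) = 1.074×10^-4 K/W
  R_conv,out = 1/(4πr²h) = 1/(4π·0.786²·9.07) = 0.01420 K/W
ΣR = 7.377×10^-5 + 1.074×10^-4 + 0.01420 = 0.01438 K/W
Q = ΔT/ΣR = (78.8 °C − 24.3 °C)/0.01438 = 3790 W

Q = 3790 W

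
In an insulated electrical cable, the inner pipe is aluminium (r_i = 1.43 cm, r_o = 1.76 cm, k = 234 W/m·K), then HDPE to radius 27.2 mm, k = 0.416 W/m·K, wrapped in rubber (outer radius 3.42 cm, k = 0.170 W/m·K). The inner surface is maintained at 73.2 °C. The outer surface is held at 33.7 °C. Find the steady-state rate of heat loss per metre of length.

Q' = 104 W/m

Resistance network (inner→outer):
  R'_aluminium = ln(0.0176/0.0143)/(2πk) = 0.2076/(2π·234) = 1.412×10^-4 m·K/W
  R'_HDPE = ln(0.0272/0.0176)/(2πk) = 0.4353/(2π·0.416) = 0.1665 m·K/W
  R'_rubber = ln(0.0342/0.0272)/(2πk) = 0.2290/(2π·0.170) = 0.2144 m·K/W
ΣR = 1.412×10^-4 + 0.1665 + 0.2144 = 0.3810 m·K/W
Q' = ΔT/ΣR = (73.2 °C − 33.7 °C)/0.3810 = 104 W/m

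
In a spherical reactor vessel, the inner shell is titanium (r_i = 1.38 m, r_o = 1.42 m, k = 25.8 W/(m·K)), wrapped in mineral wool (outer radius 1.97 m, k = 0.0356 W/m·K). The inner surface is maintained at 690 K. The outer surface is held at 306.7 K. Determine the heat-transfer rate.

Q = 872 W

Series thermal resistances, inner to outer:
  R_titanium = (1/1.38 − 1/1.42)/(4πk) = 0.02041/(4π·25.8) = 6.296×10^-5 K/W
  R_mineral wool = (1/1.42 − 1/1.97)/(4πk) = 0.1966/(4π·0.0356) = 0.4395 K/W
ΣR = 6.296×10^-5 + 0.4395 = 0.4396 K/W
Q = ΔT/ΣR = (690 K − 306.7 K)/0.4396 = 872 W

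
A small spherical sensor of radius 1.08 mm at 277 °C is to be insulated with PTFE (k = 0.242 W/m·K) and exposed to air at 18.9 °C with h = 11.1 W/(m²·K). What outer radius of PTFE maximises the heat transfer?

For a sphere, r_cr = 2k_ins/h = 2·0.242/11.1 = 0.0436 m = 4.36 cm

r_cr = 4.36 cm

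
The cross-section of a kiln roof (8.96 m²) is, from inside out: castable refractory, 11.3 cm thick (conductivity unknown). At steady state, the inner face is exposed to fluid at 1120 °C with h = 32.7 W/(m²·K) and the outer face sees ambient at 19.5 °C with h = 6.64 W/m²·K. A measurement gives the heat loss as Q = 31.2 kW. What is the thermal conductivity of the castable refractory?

ΣR = ΔT/Q = |1120 − 19.5|/31200 = 0.03527 K/W
Known resistances:
  R_conv,in = 1/(hA) = 1/(32.7·8.96) = 0.003413 K/W
  R_conv,out = 1/(hA) = 1/(6.64·8.96) = 0.01681 K/W
R_castable refractory = ΣR − ΣR_known = 0.03527 − 0.02022 = 0.01505 K/W
L/(kA) = 0.01505 ⇒ k = 0.113/(0.01505·8.96) = 0.838 W/m·K

k = 0.838 W/m·K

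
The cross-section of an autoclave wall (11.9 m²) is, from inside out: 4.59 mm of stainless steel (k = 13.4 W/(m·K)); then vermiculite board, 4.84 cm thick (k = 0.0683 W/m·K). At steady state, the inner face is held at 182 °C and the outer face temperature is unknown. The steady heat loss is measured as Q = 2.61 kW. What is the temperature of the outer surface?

T_out = 26.5 °C

Sum the resistances:
  R_stainless steel = L/(kA) = 0.00459/(13.4·11.9) = 2.878×10^-5 K/W
  R_vermiculite board = L/(kA) = 0.0484/(0.0683·11.9) = 0.05955 K/W
ΣR = 0.05958 K/W
ΔT = Q·ΣR = 2610 × 0.05958 = 155.5 K
Heat flows outward, so T_out = T_in − ΔT = 182 − 155.5 = 26.5 °C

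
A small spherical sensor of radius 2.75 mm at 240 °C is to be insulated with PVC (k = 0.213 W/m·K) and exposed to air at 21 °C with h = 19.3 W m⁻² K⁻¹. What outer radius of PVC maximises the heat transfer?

r_cr = 2.21 cm

For a sphere, r_cr = 2k_ins/h = 2·0.213/19.3 = 0.0221 m = 2.21 cm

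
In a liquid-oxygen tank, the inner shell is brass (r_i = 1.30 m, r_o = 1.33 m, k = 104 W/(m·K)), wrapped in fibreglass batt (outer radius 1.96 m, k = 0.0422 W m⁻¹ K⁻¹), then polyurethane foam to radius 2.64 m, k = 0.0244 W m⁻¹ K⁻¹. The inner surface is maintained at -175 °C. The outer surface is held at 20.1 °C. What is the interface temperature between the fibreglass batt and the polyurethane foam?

T = -74.5 °C

Series thermal resistances, inner to outer:
  R_brass = (1/1.30 − 1/1.33)/(4πk) = 0.01735/(4π·104) = 1.328×10^-5 K/W
  R_fibreglass batt = (1/1.33 − 1/1.96)/(4πk) = 0.2417/(4π·0.0422) = 0.4557 K/W
  R_polyurethane foam = (1/1.96 − 1/2.64)/(4πk) = 0.1314/(4π·0.0244) = 0.4286 K/W
ΣR = 1.328×10^-5 + 0.4557 + 0.4286 = 0.8843 K/W
Q = ΔT/ΣR = (-175 °C − 20.1 °C)/0.8843 = -220.6 W
From the inner boundary to the fibreglass batt/polyurethane foam interface, ΣR_partial = 0.4557 K/W.
T_interface = T_in − Q·ΣR_partial = -175 °C − (-220.6)(0.4557) = -74.5 °C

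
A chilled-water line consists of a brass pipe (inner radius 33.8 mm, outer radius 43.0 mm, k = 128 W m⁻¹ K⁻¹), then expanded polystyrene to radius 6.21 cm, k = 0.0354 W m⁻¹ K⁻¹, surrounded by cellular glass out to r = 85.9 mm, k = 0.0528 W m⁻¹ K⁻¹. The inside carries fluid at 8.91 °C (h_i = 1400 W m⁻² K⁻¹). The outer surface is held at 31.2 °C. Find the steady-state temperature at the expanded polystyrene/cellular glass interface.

T = 22.9 °C

Resistance network (inner→outer):
  R'_conv,in = 1/(2πr h) = 1/(2π·0.0338·1400) = 0.003363 m·K/W
  R'_brass = ln(0.0430/0.0338)/(2πk) = 0.2407/(2π·128) = 2.993×10^-4 m·K/W
  R'_expanded polystyrene = ln(0.0621/0.0430)/(2πk) = 0.3675/(2π·0.0354) = 1.652 m·K/W
  R'_cellular glass = ln(0.0859/0.0621)/(2πk) = 0.3244/(2π·0.0528) = 0.9780 m·K/W
ΣR = 0.003363 + 2.993×10^-4 + 1.652 + 0.9780 = 2.634 m·K/W
Q' = ΔT/ΣR = (8.91 °C − 31.2 °C)/2.634 = -8.462 W/m
From the inner boundary to the expanded polystyrene/cellular glass interface, ΣR_partial = 1.656 m·K/W.
T_interface = T_in − Q'·ΣR_partial = 8.91 °C − (-8.462)(1.656) = 22.9 °C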